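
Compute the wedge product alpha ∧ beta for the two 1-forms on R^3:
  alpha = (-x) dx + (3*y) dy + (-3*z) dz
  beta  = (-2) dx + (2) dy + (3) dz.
alpha ∧ beta = (-2*x + 6*y) dx ∧ dy + (-3*x - 6*z) dx ∧ dz + (9*y + 6*z) dy ∧ dz

Distribute the wedge, using dx_i ∧ dx_j = -dx_j ∧ dx_i and dx_i ∧ dx_i = 0. For each pair (i, j) with i < j, the coefficient of dx_i ∧ dx_j in alpha ∧ beta is (alpha_i * beta_j - alpha_j * beta_i). Collecting: alpha ∧ beta = (-2*x + 6*y) dx ∧ dy + (-3*x - 6*z) dx ∧ dz + (9*y + 6*z) dy ∧ dz.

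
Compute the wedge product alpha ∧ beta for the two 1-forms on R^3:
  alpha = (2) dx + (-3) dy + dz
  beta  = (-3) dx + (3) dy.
alpha ∧ beta = (-3) dx ∧ dy + (3) dx ∧ dz + (-3) dy ∧ dz

Distribute the wedge, using dx_i ∧ dx_j = -dx_j ∧ dx_i and dx_i ∧ dx_i = 0. For each pair (i, j) with i < j, the coefficient of dx_i ∧ dx_j in alpha ∧ beta is (alpha_i * beta_j - alpha_j * beta_i). Collecting: alpha ∧ beta = (-3) dx ∧ dy + (3) dx ∧ dz + (-3) dy ∧ dz.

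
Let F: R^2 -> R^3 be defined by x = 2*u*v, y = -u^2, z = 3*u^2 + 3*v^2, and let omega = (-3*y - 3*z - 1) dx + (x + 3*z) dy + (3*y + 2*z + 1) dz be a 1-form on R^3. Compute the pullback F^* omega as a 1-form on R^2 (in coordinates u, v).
F^* omega = (-16*u^2*v + 18*u*v^2 + 6*u - 18*v^3 - 2*v) du + (-12*u^3 + 18*u^2*v - 18*u*v^2 - 2*u + 36*v^3 + 6*v) dv

Using F^*(f dg) = (f ∘ F) d(g ∘ F), substitute each coordinate x_i by F_i(u, v) in f_i, and replace dx_i by d F_i = (∂F_i/∂u) du + (∂F_i/∂v) dv.
  For the x component: f_1(F) = -6*u^2 - 9*v^2 - 1; d F_1 = (2*v) du + (2*u) dv
  For the y component: f_2(F) = 9*u^2 + 2*u*v + 9*v^2; d F_2 = (-2*u) du + (0) dv
  For the z component: f_3(F) = 3*u^2 + 6*v^2 + 1; d F_3 = (6*u) du + (6*v) dv
Combining and collecting du, dv coefficients:
  coeff of du: -16*u^2*v + 18*u*v^2 + 6*u - 18*v^3 - 2*v
  coeff of dv: -12*u^3 + 18*u^2*v - 18*u*v^2 - 2*u + 36*v^3 + 6*v
F^* omega = (-16*u^2*v + 18*u*v^2 + 6*u - 18*v^3 - 2*v) du + (-12*u^3 + 18*u^2*v - 18*u*v^2 - 2*u + 36*v^3 + 6*v) dv.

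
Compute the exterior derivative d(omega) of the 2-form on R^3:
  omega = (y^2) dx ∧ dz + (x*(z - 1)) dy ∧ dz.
d(omega) = (-2*y + z - 1) dx ∧ dy ∧ dz

For a 2-form omega = sum_{i<j} g_{ij} dx_i ∧ dx_j, the exterior derivative is
  d(omega) = sum_{i<j} d(g_{ij}) ∧ dx_i ∧ dx_j = sum_{i<j, k} (∂g_{ij}/∂x_k) dx_k ∧ dx_i ∧ dx_j.
Expand each term, using dx_k ∧ dx_i ∧ dx_j = sgn(permutation) dx_{(a)} ∧ dx_{(b)} ∧ dx_{(c)} with (a < b < c) sorted:
  d(y^2) includes (∂/∂y)(y^2) dy = (2*y) dy, which multiplied by dx ∧ dz gives (-2*y) dx ∧ dy ∧ dz
  d(x*(z - 1)) includes (∂/∂x)(x*(z - 1)) dx = (z - 1) dx, which multiplied by dy ∧ dz gives (z - 1) dx ∧ dy ∧ dz
Collecting like 3-forms: d(omega) = (-2*y + z - 1) dx ∧ dy ∧ dz.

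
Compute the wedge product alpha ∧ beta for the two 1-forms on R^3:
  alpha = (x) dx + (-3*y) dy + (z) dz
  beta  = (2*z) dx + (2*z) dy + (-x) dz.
alpha ∧ beta = (2*z*(x + 3*y)) dx ∧ dy + (-x^2 - 2*z^2) dx ∧ dz + (3*x*y - 2*z^2) dy ∧ dz

Distribute the wedge, using dx_i ∧ dx_j = -dx_j ∧ dx_i and dx_i ∧ dx_i = 0. For each pair (i, j) with i < j, the coefficient of dx_i ∧ dx_j in alpha ∧ beta is (alpha_i * beta_j - alpha_j * beta_i). Collecting: alpha ∧ beta = (2*z*(x + 3*y)) dx ∧ dy + (-x^2 - 2*z^2) dx ∧ dz + (3*x*y - 2*z^2) dy ∧ dz.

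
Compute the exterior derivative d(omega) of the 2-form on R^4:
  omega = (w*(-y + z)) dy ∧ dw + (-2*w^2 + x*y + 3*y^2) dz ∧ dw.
d(omega) = (-w + x + 6*y) dy ∧ dz ∧ dw + (y) dx ∧ dz ∧ dw

For a 2-form omega = sum_{i<j} g_{ij} dx_i ∧ dx_j, the exterior derivative is
  d(omega) = sum_{i<j} d(g_{ij}) ∧ dx_i ∧ dx_j = sum_{i<j, k} (∂g_{ij}/∂x_k) dx_k ∧ dx_i ∧ dx_j.
Expand each term, using dx_k ∧ dx_i ∧ dx_j = sgn(permutation) dx_{(a)} ∧ dx_{(b)} ∧ dx_{(c)} with (a < b < c) sorted:
  d(w*(-y + z)) includes (∂/∂z)(w*(-y + z)) dz = (w) dz, which multiplied by dy ∧ dw gives (-w) dy ∧ dz ∧ dw
  d(-2*w^2 + x*y + 3*y^2) includes (∂/∂x)(-2*w^2 + x*y + 3*y^2) dx = (y) dx, which multiplied by dz ∧ dw gives (y) dx ∧ dz ∧ dw
  d(-2*w^2 + x*y + 3*y^2) includes (∂/∂y)(-2*w^2 + x*y + 3*y^2) dy = (x + 6*y) dy, which multiplied by dz ∧ dw gives (x + 6*y) dy ∧ dz ∧ dw
Collecting like 3-forms: d(omega) = (-w + x + 6*y) dy ∧ dz ∧ dw + (y) dx ∧ dz ∧ dw.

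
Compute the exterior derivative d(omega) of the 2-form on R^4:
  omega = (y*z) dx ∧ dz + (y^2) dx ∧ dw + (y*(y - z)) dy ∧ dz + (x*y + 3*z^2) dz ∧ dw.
d(omega) = (-z) dx ∧ dy ∧ dz + (-2*y) dx ∧ dy ∧ dw + (y) dx ∧ dz ∧ dw + (x) dy ∧ dz ∧ dw

For a 2-form omega = sum_{i<j} g_{ij} dx_i ∧ dx_j, the exterior derivative is
  d(omega) = sum_{i<j} d(g_{ij}) ∧ dx_i ∧ dx_j = sum_{i<j, k} (∂g_{ij}/∂x_k) dx_k ∧ dx_i ∧ dx_j.
Expand each term, using dx_k ∧ dx_i ∧ dx_j = sgn(permutation) dx_{(a)} ∧ dx_{(b)} ∧ dx_{(c)} with (a < b < c) sorted:
  d(y*z) includes (∂/∂y)(y*z) dy = (z) dy, which multiplied by dx ∧ dz gives (-z) dx ∧ dy ∧ dz
  d(y^2) includes (∂/∂y)(y^2) dy = (2*y) dy, which multiplied by dx ∧ dw gives (-2*y) dx ∧ dy ∧ dw
  d(x*y + 3*z^2) includes (∂/∂x)(x*y + 3*z^2) dx = (y) dx, which multiplied by dz ∧ dw gives (y) dx ∧ dz ∧ dw
  d(x*y + 3*z^2) includes (∂/∂y)(x*y + 3*z^2) dy = (x) dy, which multiplied by dz ∧ dw gives (x) dy ∧ dz ∧ dw
Collecting like 3-forms: d(omega) = (-z) dx ∧ dy ∧ dz + (-2*y) dx ∧ dy ∧ dw + (y) dx ∧ dz ∧ dw + (x) dy ∧ dz ∧ dw.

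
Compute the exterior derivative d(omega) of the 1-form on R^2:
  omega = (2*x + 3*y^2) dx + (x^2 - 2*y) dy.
d(omega) = (2*x - 6*y) dx ∧ dy

For a 1-form omega = sum_i f_i dx_i, the exterior derivative is
  d(omega) = sum_{i < j} (∂f_j/∂x_i - ∂f_i/∂x_j) dx_i ∧ dx_j.
  coefficient of dx ∧ dy: ∂f_2/∂x - ∂f_1/∂y = ∂(x^2 - 2*y)/∂x - ∂(2*x + 3*y^2)/∂y = 2*x - 6*y
Assembling: d(omega) = (2*x - 6*y) dx ∧ dy.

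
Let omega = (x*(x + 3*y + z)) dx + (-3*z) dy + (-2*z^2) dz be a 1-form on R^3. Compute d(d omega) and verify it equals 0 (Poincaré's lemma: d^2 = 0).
d(d omega) = 0

Step 1: d omega = sum_{i<j} (∂f_j/∂x_i - ∂f_i/∂x_j) dx_i ∧ dx_j:
  coeff of dx ∧ dy: -3*x
  coeff of dx ∧ dz: -x
  coeff of dy ∧ dz: 3
Step 2: Apply d again to each 2-form coefficient. The only possible 3-form in R^3 is dx ∧ dy ∧ dz, with coefficient
  ∂(coeff of dy∧dz)/∂x - ∂(coeff of dx∧dz)/∂y + ∂(coeff of dx∧dy)/∂z
  = ∂/∂x (3) - ∂/∂y (-x) + ∂/∂z (-3*x).
Each of these terms simplifies to sums of mixed partials that cancel in pairs. The result is 0 (by equality of mixed partials for smooth functions — Schwarz / Clairaut).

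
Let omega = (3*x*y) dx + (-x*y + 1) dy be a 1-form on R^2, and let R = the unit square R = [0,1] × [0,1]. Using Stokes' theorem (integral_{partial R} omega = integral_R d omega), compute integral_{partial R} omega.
integral_(partial R) omega = -2

Stokes: integral_partial_R omega = integral_R d omega with d omega = (∂Q/∂x - ∂P/∂y) dx ∧ dy.
  ∂Q/∂x = -y
  ∂P/∂y = 3*x
  integrand = ∂Q/∂x - ∂P/∂y = -3*x - y.
Integrating over R: integral_0^1 integral_0^1 (-3*x - y) dx dy = -2.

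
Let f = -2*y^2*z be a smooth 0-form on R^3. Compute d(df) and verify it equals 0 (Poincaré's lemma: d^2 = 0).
d(df) = 0

Step 1: df = sum_i (∂f/∂x_i) dx_i = (0) dx + (-4*y*z) dy + (-2*y^2) dz.
Step 2: Apply d again. Using the 1-form formula, the coefficient of dx ∧ dy in d(df) is ∂^2 f/∂x ∂y - ∂^2 f/∂y ∂x = (0) - (0) = 0 (equality of mixed partials for smooth f).
Similarly for dx ∧ dz and dy ∧ dz — all coefficients vanish. So d(df) = 0.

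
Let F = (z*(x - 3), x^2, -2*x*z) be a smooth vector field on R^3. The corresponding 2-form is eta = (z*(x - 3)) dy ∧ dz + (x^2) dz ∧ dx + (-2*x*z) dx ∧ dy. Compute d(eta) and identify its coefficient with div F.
d(eta) = (-2*x + z) dx ∧ dy ∧ dz; div F = -2*x + z

For a 2-form in R^3 of the form above, applying d gives a 3-form with coefficient ∂P/∂x + ∂Q/∂y + ∂R/∂z:
  ∂P/∂x = z
  ∂Q/∂y = 0
  ∂R/∂z = -2*x
Sum = -2*x + z, which is exactly div F.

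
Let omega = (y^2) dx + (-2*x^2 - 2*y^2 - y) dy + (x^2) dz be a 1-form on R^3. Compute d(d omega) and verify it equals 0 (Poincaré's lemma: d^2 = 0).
d(d omega) = 0

Step 1: d omega = sum_{i<j} (∂f_j/∂x_i - ∂f_i/∂x_j) dx_i ∧ dx_j:
  coeff of dx ∧ dy: -4*x - 2*y
  coeff of dx ∧ dz: 2*x
  coeff of dy ∧ dz: 0
Step 2: Apply d again to each 2-form coefficient. The only possible 3-form in R^3 is dx ∧ dy ∧ dz, with coefficient
  ∂(coeff of dy∧dz)/∂x - ∂(coeff of dx∧dz)/∂y + ∂(coeff of dx∧dy)/∂z
  = ∂/∂x (0) - ∂/∂y (2*x) + ∂/∂z (-4*x - 2*y).
Each of these terms simplifies to sums of mixed partials that cancel in pairs. The result is 0 (by equality of mixed partials for smooth functions — Schwarz / Clairaut).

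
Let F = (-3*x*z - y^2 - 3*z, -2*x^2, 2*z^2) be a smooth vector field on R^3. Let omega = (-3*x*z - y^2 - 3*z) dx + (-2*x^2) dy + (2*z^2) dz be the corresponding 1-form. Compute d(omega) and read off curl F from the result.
d(omega) = (0) dy ∧ dz + (-3*x - 3) dz ∧ dx + (-4*x + 2*y) dx ∧ dy; curl F = (0, -3*x - 3, -4*x + 2*y)

d omega = sum_{i<j} (∂f_j/∂x_i - ∂f_i/∂x_j) dx_i ∧ dx_j. Under the identification (dy ∧ dz, dz ∧ dx, dx ∧ dy) ↔ (e_x, e_y, e_z), the coefficients are exactly the components of curl F. Compute:
  ∂R/∂y - ∂Q/∂z = (0) - (0) = 0
  ∂P/∂z - ∂R/∂x = (-3*x - 3) - (0) = -3*x - 3
  ∂Q/∂x - ∂P/∂y = (-4*x) - (-2*y) = -4*x + 2*y.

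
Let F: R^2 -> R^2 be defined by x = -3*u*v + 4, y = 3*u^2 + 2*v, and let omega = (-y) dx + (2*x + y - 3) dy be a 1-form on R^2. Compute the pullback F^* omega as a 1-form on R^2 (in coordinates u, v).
F^* omega = (18*u^3 - 27*u^2*v + 12*u*v + 30*u + 6*v^2) du + (9*u^3 + 6*u^2 - 6*u*v + 4*v + 10) dv

Using F^*(f dg) = (f ∘ F) d(g ∘ F), substitute each coordinate x_i by F_i(u, v) in f_i, and replace dx_i by d F_i = (∂F_i/∂u) du + (∂F_i/∂v) dv.
  For the x component: f_1(F) = -3*u^2 - 2*v; d F_1 = (-3*v) du + (-3*u) dv
  For the y component: f_2(F) = 3*u^2 - 6*u*v + 2*v + 5; d F_2 = (6*u) du + (2) dv
Combining and collecting du, dv coefficients:
  coeff of du: 18*u^3 - 27*u^2*v + 12*u*v + 30*u + 6*v^2
  coeff of dv: 9*u^3 + 6*u^2 - 6*u*v + 4*v + 10
F^* omega = (18*u^3 - 27*u^2*v + 12*u*v + 30*u + 6*v^2) du + (9*u^3 + 6*u^2 - 6*u*v + 4*v + 10) dv.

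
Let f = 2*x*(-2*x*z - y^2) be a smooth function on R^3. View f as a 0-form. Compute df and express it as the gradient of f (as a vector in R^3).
df = (-8*x*z - 2*y^2) dx + (-4*x*y) dy + (-4*x^2) dz; grad f = (-8*x*z - 2*y^2, -4*x*y, -4*x^2)

For a 0-form f, d f = (∂f/∂x) dx + (∂f/∂y) dy + (∂f/∂z) dz. The components of the vector representation are exactly the entries of grad f in Cartesian coordinates:
  ∂f/∂x = -8*x*z - 2*y^2
  ∂f/∂y = -4*x*y
  ∂f/∂z = -4*x^2.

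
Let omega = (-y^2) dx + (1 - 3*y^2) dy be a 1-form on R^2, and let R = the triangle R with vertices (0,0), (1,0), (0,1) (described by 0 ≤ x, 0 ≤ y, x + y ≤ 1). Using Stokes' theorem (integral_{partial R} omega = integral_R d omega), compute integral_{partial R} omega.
integral_(partial R) omega = 1/3

Stokes: integral_partial_R omega = integral_R d omega with d omega = (∂Q/∂x - ∂P/∂y) dx ∧ dy.
  ∂Q/∂x = 0
  ∂P/∂y = -2*y
  integrand = ∂Q/∂x - ∂P/∂y = 2*y.
Integrating over R: integral_0^1 integral_0^{1-x} (2*y) dy dx = 1/3.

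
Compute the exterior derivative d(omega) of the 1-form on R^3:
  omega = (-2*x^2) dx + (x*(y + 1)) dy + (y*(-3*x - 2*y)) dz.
d(omega) = (y + 1) dx ∧ dy + (-3*y) dx ∧ dz + (-3*x - 4*y) dy ∧ dz

For a 1-form omega = sum_i f_i dx_i, the exterior derivative is
  d(omega) = sum_{i < j} (∂f_j/∂x_i - ∂f_i/∂x_j) dx_i ∧ dx_j.
  coefficient of dx ∧ dy: ∂f_2/∂x - ∂f_1/∂y = ∂(x*(y + 1))/∂x - ∂(-2*x^2)/∂y = y + 1
  coefficient of dx ∧ dz: ∂f_3/∂x - ∂f_1/∂z = ∂(y*(-3*x - 2*y))/∂x - ∂(-2*x^2)/∂z = -3*y
  coefficient of dy ∧ dz: ∂f_3/∂y - ∂f_2/∂z = ∂(y*(-3*x - 2*y))/∂y - ∂(x*(y + 1))/∂z = -3*x - 4*y
Assembling: d(omega) = (y + 1) dx ∧ dy + (-3*y) dx ∧ dz + (-3*x - 4*y) dy ∧ dz.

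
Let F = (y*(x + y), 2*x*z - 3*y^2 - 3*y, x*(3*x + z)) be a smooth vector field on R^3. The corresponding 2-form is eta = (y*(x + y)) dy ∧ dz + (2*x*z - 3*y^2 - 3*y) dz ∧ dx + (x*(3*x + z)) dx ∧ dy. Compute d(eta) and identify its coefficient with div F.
d(eta) = (x - 5*y - 3) dx ∧ dy ∧ dz; div F = x - 5*y - 3

For a 2-form in R^3 of the form above, applying d gives a 3-form with coefficient ∂P/∂x + ∂Q/∂y + ∂R/∂z:
  ∂P/∂x = y
  ∂Q/∂y = -6*y - 3
  ∂R/∂z = x
Sum = x - 5*y - 3, which is exactly div F.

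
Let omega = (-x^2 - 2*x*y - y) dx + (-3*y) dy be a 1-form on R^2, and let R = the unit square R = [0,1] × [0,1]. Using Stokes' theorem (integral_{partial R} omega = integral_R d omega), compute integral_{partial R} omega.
integral_(partial R) omega = 2

Stokes: integral_partial_R omega = integral_R d omega with d omega = (∂Q/∂x - ∂P/∂y) dx ∧ dy.
  ∂Q/∂x = 0
  ∂P/∂y = -2*x - 1
  integrand = ∂Q/∂x - ∂P/∂y = 2*x + 1.
Integrating over R: integral_0^1 integral_0^1 (2*x + 1) dx dy = 2.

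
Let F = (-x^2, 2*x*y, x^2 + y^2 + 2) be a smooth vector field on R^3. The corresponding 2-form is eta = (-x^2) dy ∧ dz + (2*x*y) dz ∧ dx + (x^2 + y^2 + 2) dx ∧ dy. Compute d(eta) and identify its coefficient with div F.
d(eta) = (0) dx ∧ dy ∧ dz; div F = 0

For a 2-form in R^3 of the form above, applying d gives a 3-form with coefficient ∂P/∂x + ∂Q/∂y + ∂R/∂z:
  ∂P/∂x = -2*x
  ∂Q/∂y = 2*x
  ∂R/∂z = 0
Sum = 0, which is exactly div F.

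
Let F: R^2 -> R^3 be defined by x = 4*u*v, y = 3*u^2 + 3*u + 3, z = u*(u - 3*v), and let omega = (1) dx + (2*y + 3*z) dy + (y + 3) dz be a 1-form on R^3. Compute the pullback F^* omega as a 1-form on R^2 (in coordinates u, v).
F^* omega = (60*u^3 - 63*u^2*v + 69*u^2 - 36*u*v + 66*u - 14*v + 18) du + (u*(-9*u^2 - 9*u - 14)) dv

Using F^*(f dg) = (f ∘ F) d(g ∘ F), substitute each coordinate x_i by F_i(u, v) in f_i, and replace dx_i by d F_i = (∂F_i/∂u) du + (∂F_i/∂v) dv.
  For the x component: f_1(F) = 1; d F_1 = (4*v) du + (4*u) dv
  For the y component: f_2(F) = 9*u^2 - 9*u*v + 6*u + 6; d F_2 = (6*u + 3) du + (0) dv
  For the z component: f_3(F) = 3*u^2 + 3*u + 6; d F_3 = (2*u - 3*v) du + (-3*u) dv
Combining and collecting du, dv coefficients:
  coeff of du: 60*u^3 - 63*u^2*v + 69*u^2 - 36*u*v + 66*u - 14*v + 18
  coeff of dv: u*(-9*u^2 - 9*u - 14)
F^* omega = (60*u^3 - 63*u^2*v + 69*u^2 - 36*u*v + 66*u - 14*v + 18) du + (u*(-9*u^2 - 9*u - 14)) dv.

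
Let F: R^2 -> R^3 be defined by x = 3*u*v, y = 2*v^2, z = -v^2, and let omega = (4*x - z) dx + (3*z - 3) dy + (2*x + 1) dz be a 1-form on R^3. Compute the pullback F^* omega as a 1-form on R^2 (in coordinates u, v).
F^* omega = (3*v^2*(12*u + v)) du + (v*(36*u^2 - 9*u*v - 12*v^2 - 14)) dv

Using F^*(f dg) = (f ∘ F) d(g ∘ F), substitute each coordinate x_i by F_i(u, v) in f_i, and replace dx_i by d F_i = (∂F_i/∂u) du + (∂F_i/∂v) dv.
  For the x component: f_1(F) = v*(12*u + v); d F_1 = (3*v) du + (3*u) dv
  For the y component: f_2(F) = -3*v^2 - 3; d F_2 = (0) du + (4*v) dv
  For the z component: f_3(F) = 6*u*v + 1; d F_3 = (0) du + (-2*v) dv
Combining and collecting du, dv coefficients:
  coeff of du: 3*v^2*(12*u + v)
  coeff of dv: v*(36*u^2 - 9*u*v - 12*v^2 - 14)
F^* omega = (3*v^2*(12*u + v)) du + (v*(36*u^2 - 9*u*v - 12*v^2 - 14)) dv.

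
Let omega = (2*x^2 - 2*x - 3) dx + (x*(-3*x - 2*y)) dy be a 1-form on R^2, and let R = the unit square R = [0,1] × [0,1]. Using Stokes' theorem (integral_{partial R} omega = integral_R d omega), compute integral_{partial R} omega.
integral_(partial R) omega = -4

Stokes: integral_partial_R omega = integral_R d omega with d omega = (∂Q/∂x - ∂P/∂y) dx ∧ dy.
  ∂Q/∂x = -6*x - 2*y
  ∂P/∂y = 0
  integrand = ∂Q/∂x - ∂P/∂y = -6*x - 2*y.
Integrating over R: integral_0^1 integral_0^1 (-6*x - 2*y) dx dy = -4.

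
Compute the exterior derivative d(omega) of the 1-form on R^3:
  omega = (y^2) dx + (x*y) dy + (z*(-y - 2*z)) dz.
d(omega) = (-y) dx ∧ dy + (-z) dy ∧ dz

For a 1-form omega = sum_i f_i dx_i, the exterior derivative is
  d(omega) = sum_{i < j} (∂f_j/∂x_i - ∂f_i/∂x_j) dx_i ∧ dx_j.
  coefficient of dx ∧ dy: ∂f_2/∂x - ∂f_1/∂y = ∂(x*y)/∂x - ∂(y^2)/∂y = -y
  coefficient of dy ∧ dz: ∂f_3/∂y - ∂f_2/∂z = ∂(z*(-y - 2*z))/∂y - ∂(x*y)/∂z = -z
Assembling: d(omega) = (-y) dx ∧ dy + (-z) dy ∧ dz.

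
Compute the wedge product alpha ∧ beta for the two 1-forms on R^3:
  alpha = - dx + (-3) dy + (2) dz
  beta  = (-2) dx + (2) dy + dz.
alpha ∧ beta = (-8) dx ∧ dy + (3) dx ∧ dz + (-7) dy ∧ dz

Distribute the wedge, using dx_i ∧ dx_j = -dx_j ∧ dx_i and dx_i ∧ dx_i = 0. For each pair (i, j) with i < j, the coefficient of dx_i ∧ dx_j in alpha ∧ beta is (alpha_i * beta_j - alpha_j * beta_i). Collecting: alpha ∧ beta = (-8) dx ∧ dy + (3) dx ∧ dz + (-7) dy ∧ dz.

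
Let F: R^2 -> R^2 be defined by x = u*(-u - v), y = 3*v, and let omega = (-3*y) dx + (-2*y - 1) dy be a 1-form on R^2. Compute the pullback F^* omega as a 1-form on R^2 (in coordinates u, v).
F^* omega = (9*v*(2*u + v)) du + (9*u*v - 18*v - 3) dv

Using F^*(f dg) = (f ∘ F) d(g ∘ F), substitute each coordinate x_i by F_i(u, v) in f_i, and replace dx_i by d F_i = (∂F_i/∂u) du + (∂F_i/∂v) dv.
  For the x component: f_1(F) = -9*v; d F_1 = (-2*u - v) du + (-u) dv
  For the y component: f_2(F) = -6*v - 1; d F_2 = (0) du + (3) dv
Combining and collecting du, dv coefficients:
  coeff of du: 9*v*(2*u + v)
  coeff of dv: 9*u*v - 18*v - 3
F^* omega = (9*v*(2*u + v)) du + (9*u*v - 18*v - 3) dv.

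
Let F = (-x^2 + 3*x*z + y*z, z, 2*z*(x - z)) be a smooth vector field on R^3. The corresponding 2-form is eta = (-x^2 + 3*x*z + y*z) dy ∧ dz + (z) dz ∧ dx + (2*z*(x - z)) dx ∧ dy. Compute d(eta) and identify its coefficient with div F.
d(eta) = (-z) dx ∧ dy ∧ dz; div F = -z

For a 2-form in R^3 of the form above, applying d gives a 3-form with coefficient ∂P/∂x + ∂Q/∂y + ∂R/∂z:
  ∂P/∂x = -2*x + 3*z
  ∂Q/∂y = 0
  ∂R/∂z = 2*x - 4*z
Sum = -z, which is exactly div F.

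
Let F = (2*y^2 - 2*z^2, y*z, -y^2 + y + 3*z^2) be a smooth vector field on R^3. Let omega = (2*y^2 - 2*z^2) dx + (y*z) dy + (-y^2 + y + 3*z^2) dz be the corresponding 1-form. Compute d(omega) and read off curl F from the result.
d(omega) = (1 - 3*y) dy ∧ dz + (-4*z) dz ∧ dx + (-4*y) dx ∧ dy; curl F = (1 - 3*y, -4*z, -4*y)

d omega = sum_{i<j} (∂f_j/∂x_i - ∂f_i/∂x_j) dx_i ∧ dx_j. Under the identification (dy ∧ dz, dz ∧ dx, dx ∧ dy) ↔ (e_x, e_y, e_z), the coefficients are exactly the components of curl F. Compute:
  ∂R/∂y - ∂Q/∂z = (1 - 2*y) - (y) = 1 - 3*y
  ∂P/∂z - ∂R/∂x = (-4*z) - (0) = -4*z
  ∂Q/∂x - ∂P/∂y = (0) - (4*y) = -4*y.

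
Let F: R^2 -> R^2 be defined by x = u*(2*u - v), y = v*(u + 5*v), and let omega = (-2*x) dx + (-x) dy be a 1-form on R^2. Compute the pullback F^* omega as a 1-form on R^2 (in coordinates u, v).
F^* omega = (u*(-16*u^2 + 10*u*v - v^2)) du + (u*(2*u^2 - 21*u*v + 10*v^2)) dv

Using F^*(f dg) = (f ∘ F) d(g ∘ F), substitute each coordinate x_i by F_i(u, v) in f_i, and replace dx_i by d F_i = (∂F_i/∂u) du + (∂F_i/∂v) dv.
  For the x component: f_1(F) = 2*u*(-2*u + v); d F_1 = (4*u - v) du + (-u) dv
  For the y component: f_2(F) = u*(-2*u + v); d F_2 = (v) du + (u + 10*v) dv
Combining and collecting du, dv coefficients:
  coeff of du: u*(-16*u^2 + 10*u*v - v^2)
  coeff of dv: u*(2*u^2 - 21*u*v + 10*v^2)
F^* omega = (u*(-16*u^2 + 10*u*v - v^2)) du + (u*(2*u^2 - 21*u*v + 10*v^2)) dv.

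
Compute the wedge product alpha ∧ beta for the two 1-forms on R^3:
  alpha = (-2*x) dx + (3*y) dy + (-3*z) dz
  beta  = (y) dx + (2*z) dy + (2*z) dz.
alpha ∧ beta = (-4*x*z - 3*y^2) dx ∧ dy + (z*(-4*x + 3*y)) dx ∧ dz + (6*z*(y + z)) dy ∧ dz

Distribute the wedge, using dx_i ∧ dx_j = -dx_j ∧ dx_i and dx_i ∧ dx_i = 0. For each pair (i, j) with i < j, the coefficient of dx_i ∧ dx_j in alpha ∧ beta is (alpha_i * beta_j - alpha_j * beta_i). Collecting: alpha ∧ beta = (-4*x*z - 3*y^2) dx ∧ dy + (z*(-4*x + 3*y)) dx ∧ dz + (6*z*(y + z)) dy ∧ dz.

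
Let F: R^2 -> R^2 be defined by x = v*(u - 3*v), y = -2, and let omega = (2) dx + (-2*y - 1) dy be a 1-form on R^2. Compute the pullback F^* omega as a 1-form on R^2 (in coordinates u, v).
F^* omega = (2*v) du + (2*u - 12*v) dv

Using F^*(f dg) = (f ∘ F) d(g ∘ F), substitute each coordinate x_i by F_i(u, v) in f_i, and replace dx_i by d F_i = (∂F_i/∂u) du + (∂F_i/∂v) dv.
  For the x component: f_1(F) = 2; d F_1 = (v) du + (u - 6*v) dv
  For the y component: f_2(F) = 3; d F_2 = (0) du + (0) dv
Combining and collecting du, dv coefficients:
  coeff of du: 2*v
  coeff of dv: 2*u - 12*v
F^* omega = (2*v) du + (2*u - 12*v) dv.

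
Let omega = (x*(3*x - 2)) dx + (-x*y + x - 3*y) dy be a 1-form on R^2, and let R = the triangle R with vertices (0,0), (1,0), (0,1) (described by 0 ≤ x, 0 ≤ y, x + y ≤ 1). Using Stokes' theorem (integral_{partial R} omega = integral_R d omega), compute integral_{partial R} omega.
integral_(partial R) omega = 1/3

Stokes: integral_partial_R omega = integral_R d omega with d omega = (∂Q/∂x - ∂P/∂y) dx ∧ dy.
  ∂Q/∂x = 1 - y
  ∂P/∂y = 0
  integrand = ∂Q/∂x - ∂P/∂y = 1 - y.
Integrating over R: integral_0^1 integral_0^{1-x} (1 - y) dy dx = 1/3.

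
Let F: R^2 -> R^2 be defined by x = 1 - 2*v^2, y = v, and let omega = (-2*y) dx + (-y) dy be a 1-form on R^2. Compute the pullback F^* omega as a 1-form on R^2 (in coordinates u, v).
F^* omega = (v*(8*v - 1)) dv

Using F^*(f dg) = (f ∘ F) d(g ∘ F), substitute each coordinate x_i by F_i(u, v) in f_i, and replace dx_i by d F_i = (∂F_i/∂u) du + (∂F_i/∂v) dv.
  For the x component: f_1(F) = -2*v; d F_1 = (0) du + (-4*v) dv
  For the y component: f_2(F) = -v; d F_2 = (0) du + (1) dv
Combining and collecting du, dv coefficients:
  coeff of du: 0
  coeff of dv: v*(8*v - 1)
F^* omega = (v*(8*v - 1)) dv.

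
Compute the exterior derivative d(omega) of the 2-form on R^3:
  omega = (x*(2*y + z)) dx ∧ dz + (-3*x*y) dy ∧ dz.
d(omega) = (-2*x - 3*y) dx ∧ dy ∧ dz

For a 2-form omega = sum_{i<j} g_{ij} dx_i ∧ dx_j, the exterior derivative is
  d(omega) = sum_{i<j} d(g_{ij}) ∧ dx_i ∧ dx_j = sum_{i<j, k} (∂g_{ij}/∂x_k) dx_k ∧ dx_i ∧ dx_j.
Expand each term, using dx_k ∧ dx_i ∧ dx_j = sgn(permutation) dx_{(a)} ∧ dx_{(b)} ∧ dx_{(c)} with (a < b < c) sorted:
  d(x*(2*y + z)) includes (∂/∂y)(x*(2*y + z)) dy = (2*x) dy, which multiplied by dx ∧ dz gives (-2*x) dx ∧ dy ∧ dz
  d(-3*x*y) includes (∂/∂x)(-3*x*y) dx = (-3*y) dx, which multiplied by dy ∧ dz gives (-3*y) dx ∧ dy ∧ dz
Collecting like 3-forms: d(omega) = (-2*x - 3*y) dx ∧ dy ∧ dz.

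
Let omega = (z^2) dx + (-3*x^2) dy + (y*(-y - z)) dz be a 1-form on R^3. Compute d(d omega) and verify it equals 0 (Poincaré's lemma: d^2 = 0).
d(d omega) = 0

Step 1: d omega = sum_{i<j} (∂f_j/∂x_i - ∂f_i/∂x_j) dx_i ∧ dx_j:
  coeff of dx ∧ dy: -6*x
  coeff of dx ∧ dz: -2*z
  coeff of dy ∧ dz: -2*y - z
Step 2: Apply d again to each 2-form coefficient. The only possible 3-form in R^3 is dx ∧ dy ∧ dz, with coefficient
  ∂(coeff of dy∧dz)/∂x - ∂(coeff of dx∧dz)/∂y + ∂(coeff of dx∧dy)/∂z
  = ∂/∂x (-2*y - z) - ∂/∂y (-2*z) + ∂/∂z (-6*x).
Each of these terms simplifies to sums of mixed partials that cancel in pairs. The result is 0 (by equality of mixed partials for smooth functions — Schwarz / Clairaut).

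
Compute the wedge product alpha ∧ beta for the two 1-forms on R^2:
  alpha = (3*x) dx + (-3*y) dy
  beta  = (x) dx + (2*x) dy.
alpha ∧ beta = (3*x*(2*x + y)) dx ∧ dy

Distribute the wedge, using dx_i ∧ dx_j = -dx_j ∧ dx_i and dx_i ∧ dx_i = 0. For each pair (i, j) with i < j, the coefficient of dx_i ∧ dx_j in alpha ∧ beta is (alpha_i * beta_j - alpha_j * beta_i). Collecting: alpha ∧ beta = (3*x*(2*x + y)) dx ∧ dy.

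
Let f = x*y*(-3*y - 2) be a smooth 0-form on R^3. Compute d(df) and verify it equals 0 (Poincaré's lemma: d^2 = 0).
d(df) = 0

Step 1: df = sum_i (∂f/∂x_i) dx_i = (y*(-3*y - 2)) dx + (2*x*(-3*y - 1)) dy + (0) dz.
Step 2: Apply d again. Using the 1-form formula, the coefficient of dx ∧ dy in d(df) is ∂^2 f/∂x ∂y - ∂^2 f/∂y ∂x = (-6*y - 2) - (-6*y - 2) = 0 (equality of mixed partials for smooth f).
Similarly for dx ∧ dz and dy ∧ dz — all coefficients vanish. So d(df) = 0.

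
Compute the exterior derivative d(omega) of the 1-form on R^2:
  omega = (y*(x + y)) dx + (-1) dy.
d(omega) = (-x - 2*y) dx ∧ dy

For a 1-form omega = sum_i f_i dx_i, the exterior derivative is
  d(omega) = sum_{i < j} (∂f_j/∂x_i - ∂f_i/∂x_j) dx_i ∧ dx_j.
  coefficient of dx ∧ dy: ∂f_2/∂x - ∂f_1/∂y = ∂(-1)/∂x - ∂(y*(x + y))/∂y = -x - 2*y
Assembling: d(omega) = (-x - 2*y) dx ∧ dy.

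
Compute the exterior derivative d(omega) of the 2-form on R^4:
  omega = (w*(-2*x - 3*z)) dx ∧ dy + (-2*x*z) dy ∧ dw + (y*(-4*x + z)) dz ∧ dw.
d(omega) = (-3*w) dx ∧ dy ∧ dz + (-2*x - 5*z) dx ∧ dy ∧ dw + (-2*x + z) dy ∧ dz ∧ dw + (-4*y) dx ∧ dz ∧ dw

For a 2-form omega = sum_{i<j} g_{ij} dx_i ∧ dx_j, the exterior derivative is
  d(omega) = sum_{i<j} d(g_{ij}) ∧ dx_i ∧ dx_j = sum_{i<j, k} (∂g_{ij}/∂x_k) dx_k ∧ dx_i ∧ dx_j.
Expand each term, using dx_k ∧ dx_i ∧ dx_j = sgn(permutation) dx_{(a)} ∧ dx_{(b)} ∧ dx_{(c)} with (a < b < c) sorted:
  d(w*(-2*x - 3*z)) includes (∂/∂z)(w*(-2*x - 3*z)) dz = (-3*w) dz, which multiplied by dx ∧ dy gives (-3*w) dx ∧ dy ∧ dz
  d(w*(-2*x - 3*z)) includes (∂/∂w)(w*(-2*x - 3*z)) dw = (-2*x - 3*z) dw, which multiplied by dx ∧ dy gives (-2*x - 3*z) dx ∧ dy ∧ dw
  d(-2*x*z) includes (∂/∂x)(-2*x*z) dx = (-2*z) dx, which multiplied by dy ∧ dw gives (-2*z) dx ∧ dy ∧ dw
  d(-2*x*z) includes (∂/∂z)(-2*x*z) dz = (-2*x) dz, which multiplied by dy ∧ dw gives (2*x) dy ∧ dz ∧ dw
  d(y*(-4*x + z)) includes (∂/∂x)(y*(-4*x + z)) dx = (-4*y) dx, which multiplied by dz ∧ dw gives (-4*y) dx ∧ dz ∧ dw
  d(y*(-4*x + z)) includes (∂/∂y)(y*(-4*x + z)) dy = (-4*x + z) dy, which multiplied by dz ∧ dw gives (-4*x + z) dy ∧ dz ∧ dw
Collecting like 3-forms: d(omega) = (-3*w) dx ∧ dy ∧ dz + (-2*x - 5*z) dx ∧ dy ∧ dw + (-2*x + z) dy ∧ dz ∧ dw + (-4*y) dx ∧ dz ∧ dw.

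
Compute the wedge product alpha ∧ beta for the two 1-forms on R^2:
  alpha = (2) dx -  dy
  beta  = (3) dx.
alpha ∧ beta = (3) dx ∧ dy

Distribute the wedge, using dx_i ∧ dx_j = -dx_j ∧ dx_i and dx_i ∧ dx_i = 0. For each pair (i, j) with i < j, the coefficient of dx_i ∧ dx_j in alpha ∧ beta is (alpha_i * beta_j - alpha_j * beta_i). Collecting: alpha ∧ beta = (3) dx ∧ dy.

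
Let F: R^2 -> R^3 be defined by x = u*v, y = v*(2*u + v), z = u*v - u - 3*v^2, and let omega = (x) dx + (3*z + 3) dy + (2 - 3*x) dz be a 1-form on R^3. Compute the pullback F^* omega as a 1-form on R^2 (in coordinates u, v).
F^* omega = (4*u*v^2 - 3*u*v - 18*v^3 + 8*v - 2) du + (4*u^2*v - 6*u^2 + 6*u*v^2 - 6*u*v + 8*u - 18*v^3 - 6*v) dv

Using F^*(f dg) = (f ∘ F) d(g ∘ F), substitute each coordinate x_i by F_i(u, v) in f_i, and replace dx_i by d F_i = (∂F_i/∂u) du + (∂F_i/∂v) dv.
  For the x component: f_1(F) = u*v; d F_1 = (v) du + (u) dv
  For the y component: f_2(F) = 3*u*v - 3*u - 9*v^2 + 3; d F_2 = (2*v) du + (2*u + 2*v) dv
  For the z component: f_3(F) = -3*u*v + 2; d F_3 = (v - 1) du + (u - 6*v) dv
Combining and collecting du, dv coefficients:
  coeff of du: 4*u*v^2 - 3*u*v - 18*v^3 + 8*v - 2
  coeff of dv: 4*u^2*v - 6*u^2 + 6*u*v^2 - 6*u*v + 8*u - 18*v^3 - 6*v
F^* omega = (4*u*v^2 - 3*u*v - 18*v^3 + 8*v - 2) du + (4*u^2*v - 6*u^2 + 6*u*v^2 - 6*u*v + 8*u - 18*v^3 - 6*v) dv.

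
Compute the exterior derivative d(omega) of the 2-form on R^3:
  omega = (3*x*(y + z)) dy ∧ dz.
d(omega) = (3*y + 3*z) dx ∧ dy ∧ dz

For a 2-form omega = sum_{i<j} g_{ij} dx_i ∧ dx_j, the exterior derivative is
  d(omega) = sum_{i<j} d(g_{ij}) ∧ dx_i ∧ dx_j = sum_{i<j, k} (∂g_{ij}/∂x_k) dx_k ∧ dx_i ∧ dx_j.
Expand each term, using dx_k ∧ dx_i ∧ dx_j = sgn(permutation) dx_{(a)} ∧ dx_{(b)} ∧ dx_{(c)} with (a < b < c) sorted:
  d(3*x*(y + z)) includes (∂/∂x)(3*x*(y + z)) dx = (3*y + 3*z) dx, which multiplied by dy ∧ dz gives (3*y + 3*z) dx ∧ dy ∧ dz
Collecting like 3-forms: d(omega) = (3*y + 3*z) dx ∧ dy ∧ dz.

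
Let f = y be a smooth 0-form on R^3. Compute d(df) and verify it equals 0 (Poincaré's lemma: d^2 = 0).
d(df) = 0

Step 1: df = sum_i (∂f/∂x_i) dx_i = (0) dx + (1) dy + (0) dz.
Step 2: Apply d again. Using the 1-form formula, the coefficient of dx ∧ dy in d(df) is ∂^2 f/∂x ∂y - ∂^2 f/∂y ∂x = (0) - (0) = 0 (equality of mixed partials for smooth f).
Similarly for dx ∧ dz and dy ∧ dz — all coefficients vanish. So d(df) = 0.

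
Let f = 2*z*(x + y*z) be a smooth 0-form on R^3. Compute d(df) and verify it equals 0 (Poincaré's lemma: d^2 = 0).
d(df) = 0

Step 1: df = sum_i (∂f/∂x_i) dx_i = (2*z) dx + (2*z^2) dy + (2*x + 4*y*z) dz.
Step 2: Apply d again. Using the 1-form formula, the coefficient of dx ∧ dy in d(df) is ∂^2 f/∂x ∂y - ∂^2 f/∂y ∂x = (0) - (0) = 0 (equality of mixed partials for smooth f).
Similarly for dx ∧ dz and dy ∧ dz — all coefficients vanish. So d(df) = 0.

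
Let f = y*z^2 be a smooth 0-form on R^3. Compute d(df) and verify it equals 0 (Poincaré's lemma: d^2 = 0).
d(df) = 0

Step 1: df = sum_i (∂f/∂x_i) dx_i = (0) dx + (z^2) dy + (2*y*z) dz.
Step 2: Apply d again. Using the 1-form formula, the coefficient of dx ∧ dy in d(df) is ∂^2 f/∂x ∂y - ∂^2 f/∂y ∂x = (0) - (0) = 0 (equality of mixed partials for smooth f).
Similarly for dx ∧ dz and dy ∧ dz — all coefficients vanish. So d(df) = 0.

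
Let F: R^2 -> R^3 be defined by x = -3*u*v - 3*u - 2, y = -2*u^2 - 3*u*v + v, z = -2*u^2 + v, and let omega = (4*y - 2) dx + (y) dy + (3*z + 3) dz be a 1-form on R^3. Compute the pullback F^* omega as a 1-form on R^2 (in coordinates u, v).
F^* omega = (32*u^3 + 42*u^2*v + 24*u^2 + 45*u*v^2 + 20*u*v - 12*u - 15*v^2 - 6*v + 6) du + (30*u^3 + 45*u^2*v - 8*u^2 - 18*u*v + 6*u + 4*v + 3) dv

Using F^*(f dg) = (f ∘ F) d(g ∘ F), substitute each coordinate x_i by F_i(u, v) in f_i, and replace dx_i by d F_i = (∂F_i/∂u) du + (∂F_i/∂v) dv.
  For the x component: f_1(F) = -8*u^2 - 12*u*v + 4*v - 2; d F_1 = (-3*v - 3) du + (-3*u) dv
  For the y component: f_2(F) = -2*u^2 - 3*u*v + v; d F_2 = (-4*u - 3*v) du + (1 - 3*u) dv
  For the z component: f_3(F) = -6*u^2 + 3*v + 3; d F_3 = (-4*u) du + (1) dv
Combining and collecting du, dv coefficients:
  coeff of du: 32*u^3 + 42*u^2*v + 24*u^2 + 45*u*v^2 + 20*u*v - 12*u - 15*v^2 - 6*v + 6
  coeff of dv: 30*u^3 + 45*u^2*v - 8*u^2 - 18*u*v + 6*u + 4*v + 3
F^* omega = (32*u^3 + 42*u^2*v + 24*u^2 + 45*u*v^2 + 20*u*v - 12*u - 15*v^2 - 6*v + 6) du + (30*u^3 + 45*u^2*v - 8*u^2 - 18*u*v + 6*u + 4*v + 3) dv.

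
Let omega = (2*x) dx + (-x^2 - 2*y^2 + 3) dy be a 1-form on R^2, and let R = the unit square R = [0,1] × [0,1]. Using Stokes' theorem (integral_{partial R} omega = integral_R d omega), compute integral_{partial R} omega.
integral_(partial R) omega = -1

Stokes: integral_partial_R omega = integral_R d omega with d omega = (∂Q/∂x - ∂P/∂y) dx ∧ dy.
  ∂Q/∂x = -2*x
  ∂P/∂y = 0
  integrand = ∂Q/∂x - ∂P/∂y = -2*x.
Integrating over R: integral_0^1 integral_0^1 (-2*x) dx dy = -1.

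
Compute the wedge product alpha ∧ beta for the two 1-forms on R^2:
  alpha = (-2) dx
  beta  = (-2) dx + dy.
alpha ∧ beta = (-2) dx ∧ dy

Distribute the wedge, using dx_i ∧ dx_j = -dx_j ∧ dx_i and dx_i ∧ dx_i = 0. For each pair (i, j) with i < j, the coefficient of dx_i ∧ dx_j in alpha ∧ beta is (alpha_i * beta_j - alpha_j * beta_i). Collecting: alpha ∧ beta = (-2) dx ∧ dy.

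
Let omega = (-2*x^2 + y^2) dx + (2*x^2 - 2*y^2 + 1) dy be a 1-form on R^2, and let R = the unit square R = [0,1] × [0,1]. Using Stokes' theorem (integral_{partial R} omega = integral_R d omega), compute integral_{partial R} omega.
integral_(partial R) omega = 1

Stokes: integral_partial_R omega = integral_R d omega with d omega = (∂Q/∂x - ∂P/∂y) dx ∧ dy.
  ∂Q/∂x = 4*x
  ∂P/∂y = 2*y
  integrand = ∂Q/∂x - ∂P/∂y = 4*x - 2*y.
Integrating over R: integral_0^1 integral_0^1 (4*x - 2*y) dx dy = 1.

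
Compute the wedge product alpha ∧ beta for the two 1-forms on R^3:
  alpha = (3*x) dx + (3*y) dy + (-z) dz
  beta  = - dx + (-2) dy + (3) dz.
alpha ∧ beta = (-6*x + 3*y) dx ∧ dy + (9*x - z) dx ∧ dz + (9*y - 2*z) dy ∧ dz

Distribute the wedge, using dx_i ∧ dx_j = -dx_j ∧ dx_i and dx_i ∧ dx_i = 0. For each pair (i, j) with i < j, the coefficient of dx_i ∧ dx_j in alpha ∧ beta is (alpha_i * beta_j - alpha_j * beta_i). Collecting: alpha ∧ beta = (-6*x + 3*y) dx ∧ dy + (9*x - z) dx ∧ dz + (9*y - 2*z) dy ∧ dz.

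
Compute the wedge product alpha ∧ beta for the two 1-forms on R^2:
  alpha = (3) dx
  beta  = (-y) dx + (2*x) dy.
alpha ∧ beta = (6*x) dx ∧ dy

Distribute the wedge, using dx_i ∧ dx_j = -dx_j ∧ dx_i and dx_i ∧ dx_i = 0. For each pair (i, j) with i < j, the coefficient of dx_i ∧ dx_j in alpha ∧ beta is (alpha_i * beta_j - alpha_j * beta_i). Collecting: alpha ∧ beta = (6*x) dx ∧ dy.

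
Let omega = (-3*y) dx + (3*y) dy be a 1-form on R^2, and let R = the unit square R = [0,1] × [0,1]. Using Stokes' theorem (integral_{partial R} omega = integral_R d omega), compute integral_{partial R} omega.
integral_(partial R) omega = 3

Stokes: integral_partial_R omega = integral_R d omega with d omega = (∂Q/∂x - ∂P/∂y) dx ∧ dy.
  ∂Q/∂x = 0
  ∂P/∂y = -3
  integrand = ∂Q/∂x - ∂P/∂y = 3.
Integrating over R: integral_0^1 integral_0^1 (3) dx dy = 3.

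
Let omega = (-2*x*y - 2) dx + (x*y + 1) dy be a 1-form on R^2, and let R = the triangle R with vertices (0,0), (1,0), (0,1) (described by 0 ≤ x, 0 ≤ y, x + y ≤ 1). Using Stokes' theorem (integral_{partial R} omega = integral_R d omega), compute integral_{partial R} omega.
integral_(partial R) omega = 1/2

Stokes: integral_partial_R omega = integral_R d omega with d omega = (∂Q/∂x - ∂P/∂y) dx ∧ dy.
  ∂Q/∂x = y
  ∂P/∂y = -2*x
  integrand = ∂Q/∂x - ∂P/∂y = 2*x + y.
Integrating over R: integral_0^1 integral_0^{1-x} (2*x + y) dy dx = 1/2.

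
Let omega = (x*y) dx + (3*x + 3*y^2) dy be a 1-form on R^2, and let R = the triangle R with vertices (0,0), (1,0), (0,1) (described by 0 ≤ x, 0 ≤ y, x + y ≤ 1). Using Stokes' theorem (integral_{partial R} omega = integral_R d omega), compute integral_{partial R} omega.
integral_(partial R) omega = 4/3

Stokes: integral_partial_R omega = integral_R d omega with d omega = (∂Q/∂x - ∂P/∂y) dx ∧ dy.
  ∂Q/∂x = 3
  ∂P/∂y = x
  integrand = ∂Q/∂x - ∂P/∂y = 3 - x.
Integrating over R: integral_0^1 integral_0^{1-x} (3 - x) dy dx = 4/3.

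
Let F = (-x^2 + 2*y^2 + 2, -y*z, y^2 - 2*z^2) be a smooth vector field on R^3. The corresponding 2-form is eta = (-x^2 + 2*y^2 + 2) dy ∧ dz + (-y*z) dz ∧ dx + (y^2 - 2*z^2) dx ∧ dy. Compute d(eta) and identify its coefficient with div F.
d(eta) = (-2*x - 5*z) dx ∧ dy ∧ dz; div F = -2*x - 5*z

For a 2-form in R^3 of the form above, applying d gives a 3-form with coefficient ∂P/∂x + ∂Q/∂y + ∂R/∂z:
  ∂P/∂x = -2*x
  ∂Q/∂y = -z
  ∂R/∂z = -4*z
Sum = -2*x - 5*z, which is exactly div F.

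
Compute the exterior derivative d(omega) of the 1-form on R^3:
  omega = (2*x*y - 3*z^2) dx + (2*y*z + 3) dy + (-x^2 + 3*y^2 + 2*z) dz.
d(omega) = (-2*x) dx ∧ dy + (-2*x + 6*z) dx ∧ dz + (4*y) dy ∧ dz

For a 1-form omega = sum_i f_i dx_i, the exterior derivative is
  d(omega) = sum_{i < j} (∂f_j/∂x_i - ∂f_i/∂x_j) dx_i ∧ dx_j.
  coefficient of dx ∧ dy: ∂f_2/∂x - ∂f_1/∂y = ∂(2*y*z + 3)/∂x - ∂(2*x*y - 3*z^2)/∂y = -2*x
  coefficient of dx ∧ dz: ∂f_3/∂x - ∂f_1/∂z = ∂(-x^2 + 3*y^2 + 2*z)/∂x - ∂(2*x*y - 3*z^2)/∂z = -2*x + 6*z
  coefficient of dy ∧ dz: ∂f_3/∂y - ∂f_2/∂z = ∂(-x^2 + 3*y^2 + 2*z)/∂y - ∂(2*y*z + 3)/∂z = 4*y
Assembling: d(omega) = (-2*x) dx ∧ dy + (-2*x + 6*z) dx ∧ dz + (4*y) dy ∧ dz.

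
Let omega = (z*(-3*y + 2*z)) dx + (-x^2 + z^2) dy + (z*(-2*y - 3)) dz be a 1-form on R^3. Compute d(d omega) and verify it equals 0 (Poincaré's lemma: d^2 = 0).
d(d omega) = 0

Step 1: d omega = sum_{i<j} (∂f_j/∂x_i - ∂f_i/∂x_j) dx_i ∧ dx_j:
  coeff of dx ∧ dy: -2*x + 3*z
  coeff of dx ∧ dz: 3*y - 4*z
  coeff of dy ∧ dz: -4*z
Step 2: Apply d again to each 2-form coefficient. The only possible 3-form in R^3 is dx ∧ dy ∧ dz, with coefficient
  ∂(coeff of dy∧dz)/∂x - ∂(coeff of dx∧dz)/∂y + ∂(coeff of dx∧dy)/∂z
  = ∂/∂x (-4*z) - ∂/∂y (3*y - 4*z) + ∂/∂z (-2*x + 3*z).
Each of these terms simplifies to sums of mixed partials that cancel in pairs. The result is 0 (by equality of mixed partials for smooth functions — Schwarz / Clairaut).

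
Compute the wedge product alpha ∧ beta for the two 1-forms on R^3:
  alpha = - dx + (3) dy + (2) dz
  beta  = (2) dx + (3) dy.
alpha ∧ beta = (-9) dx ∧ dy + (-4) dx ∧ dz + (-6) dy ∧ dz

Distribute the wedge, using dx_i ∧ dx_j = -dx_j ∧ dx_i and dx_i ∧ dx_i = 0. For each pair (i, j) with i < j, the coefficient of dx_i ∧ dx_j in alpha ∧ beta is (alpha_i * beta_j - alpha_j * beta_i). Collecting: alpha ∧ beta = (-9) dx ∧ dy + (-4) dx ∧ dz + (-6) dy ∧ dz.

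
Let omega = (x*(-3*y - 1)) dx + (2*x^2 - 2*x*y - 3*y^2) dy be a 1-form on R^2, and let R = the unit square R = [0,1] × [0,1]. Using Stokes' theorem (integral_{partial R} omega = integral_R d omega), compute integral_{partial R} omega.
integral_(partial R) omega = 5/2

Stokes: integral_partial_R omega = integral_R d omega with d omega = (∂Q/∂x - ∂P/∂y) dx ∧ dy.
  ∂Q/∂x = 4*x - 2*y
  ∂P/∂y = -3*x
  integrand = ∂Q/∂x - ∂P/∂y = 7*x - 2*y.
Integrating over R: integral_0^1 integral_0^1 (7*x - 2*y) dx dy = 5/2.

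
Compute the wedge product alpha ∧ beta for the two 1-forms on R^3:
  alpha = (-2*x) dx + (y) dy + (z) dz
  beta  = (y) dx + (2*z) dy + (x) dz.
alpha ∧ beta = (-4*x*z - y^2) dx ∧ dy + (-2*x^2 - y*z) dx ∧ dz + (x*y - 2*z^2) dy ∧ dz

Distribute the wedge, using dx_i ∧ dx_j = -dx_j ∧ dx_i and dx_i ∧ dx_i = 0. For each pair (i, j) with i < j, the coefficient of dx_i ∧ dx_j in alpha ∧ beta is (alpha_i * beta_j - alpha_j * beta_i). Collecting: alpha ∧ beta = (-4*x*z - y^2) dx ∧ dy + (-2*x^2 - y*z) dx ∧ dz + (x*y - 2*z^2) dy ∧ dz.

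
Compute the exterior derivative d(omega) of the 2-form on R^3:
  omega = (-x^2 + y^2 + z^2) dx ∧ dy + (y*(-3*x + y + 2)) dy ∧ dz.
d(omega) = (-3*y + 2*z) dx ∧ dy ∧ dz

For a 2-form omega = sum_{i<j} g_{ij} dx_i ∧ dx_j, the exterior derivative is
  d(omega) = sum_{i<j} d(g_{ij}) ∧ dx_i ∧ dx_j = sum_{i<j, k} (∂g_{ij}/∂x_k) dx_k ∧ dx_i ∧ dx_j.
Expand each term, using dx_k ∧ dx_i ∧ dx_j = sgn(permutation) dx_{(a)} ∧ dx_{(b)} ∧ dx_{(c)} with (a < b < c) sorted:
  d(-x^2 + y^2 + z^2) includes (∂/∂z)(-x^2 + y^2 + z^2) dz = (2*z) dz, which multiplied by dx ∧ dy gives (2*z) dx ∧ dy ∧ dz
  d(y*(-3*x + y + 2)) includes (∂/∂x)(y*(-3*x + y + 2)) dx = (-3*y) dx, which multiplied by dy ∧ dz gives (-3*y) dx ∧ dy ∧ dz
Collecting like 3-forms: d(omega) = (-3*y + 2*z) dx ∧ dy ∧ dz.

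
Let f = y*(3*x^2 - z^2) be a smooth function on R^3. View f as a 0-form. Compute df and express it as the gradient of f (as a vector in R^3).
df = (6*x*y) dx + (3*x^2 - z^2) dy + (-2*y*z) dz; grad f = (6*x*y, 3*x^2 - z^2, -2*y*z)

For a 0-form f, d f = (∂f/∂x) dx + (∂f/∂y) dy + (∂f/∂z) dz. The components of the vector representation are exactly the entries of grad f in Cartesian coordinates:
  ∂f/∂x = 6*x*y
  ∂f/∂y = 3*x^2 - z^2
  ∂f/∂z = -2*y*z.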